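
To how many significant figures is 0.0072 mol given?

2

0.0072: leading zeros are not significant.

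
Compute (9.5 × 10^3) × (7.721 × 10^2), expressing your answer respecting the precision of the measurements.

7.3 × 10^6

(9.5 × 10^3) × (7.721 × 10^2) = 7334950
Multiplication/division keeps the fewest significant figures: 9.5 × 10^3 → 2 s.f., 7.721 × 10^2 → 4 s.f.; limit is 2.
Rounded to 2 significant figures: 7.3 × 10^6.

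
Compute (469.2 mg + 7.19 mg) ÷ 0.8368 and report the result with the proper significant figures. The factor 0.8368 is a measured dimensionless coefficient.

569.3 mg

469.2 mg + 7.19 mg = 476.39 mg; the sum is limited to 1 decimal place (4 s.f.).
Carrying full precision, 476.39 ÷ 0.8368 = 569.299713193… mg; 0.8368 has 4 s.f., so the result keeps min(4, 4) = 4 s.f.
Rounded to 4 significant figures: 569.3 mg.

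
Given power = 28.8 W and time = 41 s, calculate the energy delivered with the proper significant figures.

energy delivered = 28.8 W × 41 s = 1180.8 J.
28.8 has 3 significant figures; 41 has 2.
Division/multiplication keeps the fewest: 2 significant figures.
Rounded: 1.2 × 10³ J.

1.2 × 10³ J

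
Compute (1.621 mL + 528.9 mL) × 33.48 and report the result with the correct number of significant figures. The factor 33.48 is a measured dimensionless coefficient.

1.776 × 10⁴ mL

1.621 mL + 528.9 mL = 530.521 mL; the sum is limited to 1 decimal place (4 s.f.).
Carrying full precision, 530.521 × 33.48 = 17761.84308 mL; 33.48 has 4 s.f., so the result keeps min(4, 4) = 4 s.f.
Rounded to 4 significant figures: 1.776 × 10⁴ mL.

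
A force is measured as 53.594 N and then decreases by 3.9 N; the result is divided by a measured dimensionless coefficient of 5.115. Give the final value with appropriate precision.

53.594 N − 3.9 N = 49.694 N; the difference is limited to 1 decimal place (3 s.f.).
Carrying full precision, 49.694 ÷ 5.115 = 9.71534701857… N; 5.115 has 4 s.f., so the result keeps min(3, 4) = 3 s.f.
Rounded to 3 significant figures: 9.72 N.

9.72 N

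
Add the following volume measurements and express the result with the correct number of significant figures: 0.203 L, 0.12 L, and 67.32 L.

0.203 L + 0.12 L + 67.32 L = 67.643 L.
Addition/subtraction keeps the fewest decimal places: 0.203 → 3 decimal places, 0.12 → 2 decimal places, 67.32 → 2 decimal places; limit is 2.
Rounded to 2 decimal places: 67.64 L.

67.64 L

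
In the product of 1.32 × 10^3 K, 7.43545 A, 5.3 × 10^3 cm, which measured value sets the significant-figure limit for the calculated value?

5.3 × 10^3 cm

1.32 × 10^3 K → 3 s.f.; 7.43545 A → 6 s.f.; 5.3 × 10^3 cm → 2 s.f.
The fewest is 2 significant figures, from 5.3 × 10^3 cm.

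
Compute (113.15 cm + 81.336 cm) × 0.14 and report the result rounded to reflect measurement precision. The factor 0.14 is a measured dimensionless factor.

113.15 cm + 81.336 cm = 194.486 cm; the sum is limited to 2 decimal places (5 s.f.).
Carrying full precision, 194.486 × 0.14 = 27.22804 cm; 0.14 has 2 s.f., so the result keeps min(5, 2) = 2 s.f.
Rounded to 2 significant figures: 27 cm.

27 cm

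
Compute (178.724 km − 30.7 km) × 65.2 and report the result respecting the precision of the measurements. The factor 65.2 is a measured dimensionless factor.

178.724 km − 30.7 km = 148.024 km; the difference is limited to 1 decimal place (4 s.f.).
Carrying full precision, 148.024 × 65.2 = 9651.1648 km; 65.2 has 3 s.f., so the result keeps min(4, 3) = 3 s.f.
Rounded to 3 significant figures: 9.65 × 10³ km.

9.65 × 10³ km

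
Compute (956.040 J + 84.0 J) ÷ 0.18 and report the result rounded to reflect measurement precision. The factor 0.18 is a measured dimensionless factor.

956.040 J + 84.0 J = 1040.040 J; the sum is limited to 1 decimal place (5 s.f.).
Carrying full precision, 1040.040 ÷ 0.18 = 5778 J; 0.18 has 2 s.f., so the result keeps min(5, 2) = 2 s.f.
Rounded to 2 significant figures: 5.8 × 10^3 J.

5.8 × 10^3 J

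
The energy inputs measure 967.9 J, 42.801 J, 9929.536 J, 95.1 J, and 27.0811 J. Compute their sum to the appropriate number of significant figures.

967.9 J + 42.801 J + 9929.536 J + 95.1 J + 27.0811 J = 11062.4181 J.
Addition/subtraction keeps the fewest decimal places: 967.9 → 1 decimal place, 42.801 → 3 decimal places, 9929.536 → 3 decimal places, 95.1 → 1 decimal place, 27.0811 → 4 decimal places; limit is 1.
Rounded to 1 decimal place: 11062.4 J.

11062.4 J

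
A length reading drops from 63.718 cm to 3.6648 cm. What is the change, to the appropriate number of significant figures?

60.053 cm

63.718 cm − 3.6648 cm = 60.0532 cm.
Addition/subtraction keeps the fewest decimal places: 63.718 → 3 decimal places, 3.6648 → 4 decimal places; limit is 3.
Rounded to 3 decimal places: 60.053 cm.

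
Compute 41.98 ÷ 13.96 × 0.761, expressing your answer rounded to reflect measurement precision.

41.98 ÷ 13.96 × 0.761 = 2.2884512894…
Multiplication/division keeps the fewest significant figures: 41.98 → 4 s.f., 13.96 → 4 s.f., 0.761 → 3 s.f.; limit is 3.
Rounded to 3 significant figures: 2.29.

2.29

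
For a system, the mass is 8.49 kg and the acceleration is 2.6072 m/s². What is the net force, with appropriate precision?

22.1 N

net force = 8.49 kg × 2.6072 m/s² = 22.135128 N.
8.49 has 3 significant figures; 2.6072 has 5.
Division/multiplication keeps the fewest: 3 significant figures.
Rounded: 22.1 N.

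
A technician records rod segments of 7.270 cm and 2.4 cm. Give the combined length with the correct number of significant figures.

9.7 cm

7.270 cm + 2.4 cm = 9.670 cm.
Addition/subtraction keeps the fewest decimal places: 7.270 → 3 decimal places, 2.4 → 1 decimal place; limit is 1.
Rounded to 1 decimal place: 9.7 cm.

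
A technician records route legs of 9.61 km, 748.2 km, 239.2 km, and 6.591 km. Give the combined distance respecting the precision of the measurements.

1003.6 km

9.61 km + 748.2 km + 239.2 km + 6.591 km = 1003.601 km.
Addition/subtraction keeps the fewest decimal places: 9.61 → 2 decimal places, 748.2 → 1 decimal place, 239.2 → 1 decimal place, 6.591 → 3 decimal places; limit is 1.
Rounded to 1 decimal place: 1003.6 km.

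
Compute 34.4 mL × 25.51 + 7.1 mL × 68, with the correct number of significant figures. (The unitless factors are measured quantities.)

1.36 × 10³ mL

34.4 × 25.51 = 877.544 → 878 mL (3 s.f., last digit at the 10^0 place).
7.1 × 68 = 482.8 → 4.8 × 10² mL (2 s.f., last digit at the 10^1 place).
Sum: 1360.344 mL; keep the coarser place, 10^1.
Result: 1.36 × 10³ mL.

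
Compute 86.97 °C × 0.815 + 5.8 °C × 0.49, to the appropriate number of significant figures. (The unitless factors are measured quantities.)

73.7 °C

86.97 × 0.815 = 70.88055 → 70.9 °C (3 s.f., last digit at the 10^-1 place).
5.8 × 0.49 = 2.842 → 2.8 °C (2 s.f., last digit at the 10^-1 place).
Sum: 73.72255 °C; keep the coarser place, 10^-1.
Result: 73.7 °C.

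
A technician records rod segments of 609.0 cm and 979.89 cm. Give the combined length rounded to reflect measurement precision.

1588.9 cm

609.0 cm + 979.89 cm = 1588.89 cm.
Addition/subtraction keeps the fewest decimal places: 609.0 → 1 decimal place, 979.89 → 2 decimal places; limit is 1.
Rounded to 1 decimal place: 1588.9 cm.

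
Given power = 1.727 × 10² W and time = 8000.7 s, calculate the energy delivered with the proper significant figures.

1.382 × 10⁶ J

energy delivered = 1.727 × 10² W × 8000.7 s = 1381720.89 J.
1.727 × 10² has 4 significant figures; 8000.7 has 5.
Division/multiplication keeps the fewest: 4 significant figures.
Rounded: 1.382 × 10⁶ J.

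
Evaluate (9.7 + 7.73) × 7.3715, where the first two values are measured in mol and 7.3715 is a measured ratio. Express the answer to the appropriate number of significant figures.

128 mol

9.7 mol + 7.73 mol = 17.43 mol; the sum is limited to 1 decimal place (3 s.f.).
Carrying full precision, 17.43 × 7.3715 = 128.485245 mol; 7.3715 has 5 s.f., so the result keeps min(3, 5) = 3 s.f.
Rounded to 3 significant figures: 128 mol.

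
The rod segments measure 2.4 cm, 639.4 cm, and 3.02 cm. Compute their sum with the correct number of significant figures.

644.8 cm

2.4 cm + 639.4 cm + 3.02 cm = 644.82 cm.
Addition/subtraction keeps the fewest decimal places: 2.4 → 1 decimal place, 639.4 → 1 decimal place, 3.02 → 2 decimal places; limit is 1.
Rounded to 1 decimal place: 644.8 cm.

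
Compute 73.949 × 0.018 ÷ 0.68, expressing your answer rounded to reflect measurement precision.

73.949 × 0.018 ÷ 0.68 = 1.95747352941…
Multiplication/division keeps the fewest significant figures: 73.949 → 5 s.f., 0.018 → 2 s.f., 0.68 → 2 s.f.; limit is 2.
Rounded to 2 significant figures: 2.0.

2.0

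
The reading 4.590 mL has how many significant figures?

4

4.590: trailing zeros after a decimal point are significant.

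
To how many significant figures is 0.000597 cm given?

3

0.000597: leading zeros are not significant.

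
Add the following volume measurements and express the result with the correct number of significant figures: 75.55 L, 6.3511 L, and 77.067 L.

75.55 L + 6.3511 L + 77.067 L = 158.9681 L.
Addition/subtraction keeps the fewest decimal places: 75.55 → 2 decimal places, 6.3511 → 4 decimal places, 77.067 → 3 decimal places; limit is 2.
Rounded to 2 decimal places: 158.97 L.

158.97 L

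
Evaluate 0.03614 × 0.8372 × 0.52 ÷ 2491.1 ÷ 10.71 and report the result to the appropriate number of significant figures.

5.9 × 10⁻⁷

0.03614 × 0.8372 × 0.52 ÷ 2491.1 ÷ 10.71 = 5.89712154354 × 10^-7…
Multiplication/division keeps the fewest significant figures: 0.03614 → 4 s.f., 0.8372 → 4 s.f., 0.52 → 2 s.f., 2491.1 → 5 s.f., 10.71 → 4 s.f.; limit is 2.
Rounded to 2 significant figures: 5.9 × 10⁻⁷.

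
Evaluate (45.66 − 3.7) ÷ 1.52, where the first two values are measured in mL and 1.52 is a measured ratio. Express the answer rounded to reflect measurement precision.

27.6 mL

45.66 mL − 3.7 mL = 41.96 mL; the difference is limited to 1 decimal place (3 s.f.).
Carrying full precision, 41.96 ÷ 1.52 = 27.6052631579… mL; 1.52 has 3 s.f., so the result keeps min(3, 3) = 3 s.f.
Rounded to 3 significant figures: 27.6 mL.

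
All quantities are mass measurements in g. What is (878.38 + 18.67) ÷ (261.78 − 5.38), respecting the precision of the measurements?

3.4986

878.38 + 18.67 = 897.05, limited to 2 d.p. → 5 s.f.; 261.78 − 5.38 = 256.40, limited to 2 d.p. → 5 s.f.
Carrying full precision, 897.05 ÷ 256.40 = 3.4986349454…; keep min(5, 5) = 5 s.f.
Rounded to 5 significant figures: 3.4986.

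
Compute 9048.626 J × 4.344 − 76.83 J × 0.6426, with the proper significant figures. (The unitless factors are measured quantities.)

3.926 × 10⁴ J

9048.626 × 4.344 = 39307.231344 → 3.931 × 10⁴ J (4 s.f., last digit at the 10^1 place).
76.83 × 0.6426 = 49.370958 → 49.37 J (4 s.f., last digit at the 10^-2 place).
Difference: 39257.860386 J; keep the coarser place, 10^1.
Result: 3.926 × 10⁴ J.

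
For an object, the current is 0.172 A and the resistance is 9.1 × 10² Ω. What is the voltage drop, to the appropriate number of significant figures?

voltage drop = 0.172 A × 9.1 × 10² Ω = 156.52 V.
0.172 has 3 significant figures; 9.1 × 10² has 2.
Division/multiplication keeps the fewest: 2 significant figures.
Rounded: 1.6 × 10² V.

1.6 × 10² V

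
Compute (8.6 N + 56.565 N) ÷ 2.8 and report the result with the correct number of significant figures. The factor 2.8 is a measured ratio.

8.6 N + 56.565 N = 65.165 N; the sum is limited to 1 decimal place (3 s.f.).
Carrying full precision, 65.165 ÷ 2.8 = 23.2732142857… N; 2.8 has 2 s.f., so the result keeps min(3, 2) = 2 s.f.
Rounded to 2 significant figures: 23 N.

23 N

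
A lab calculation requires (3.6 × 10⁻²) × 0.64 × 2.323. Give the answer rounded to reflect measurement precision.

0.054

(3.6 × 10⁻²) × 0.64 × 2.323 = 0.05352192
Multiplication/division keeps the fewest significant figures: 3.6 × 10⁻² → 2 s.f., 0.64 → 2 s.f., 2.323 → 4 s.f.; limit is 2.
Rounded to 2 significant figures: 0.054.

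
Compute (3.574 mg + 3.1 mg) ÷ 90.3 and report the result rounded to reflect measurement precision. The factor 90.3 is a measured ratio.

3.574 mg + 3.1 mg = 6.674 mg; the sum is limited to 1 decimal place (2 s.f.).
Carrying full precision, 6.674 ÷ 90.3 = 0.0739091915836… mg; 90.3 has 3 s.f., so the result keeps min(2, 3) = 2 s.f.
Rounded to 2 significant figures: 0.074 mg.

0.074 mg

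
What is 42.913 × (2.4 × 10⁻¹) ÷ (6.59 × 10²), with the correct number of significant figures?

42.913 × (2.4 × 10⁻¹) ÷ (6.59 × 10²) = 0.0156284066768…
Multiplication/division keeps the fewest significant figures: 42.913 → 5 s.f., 2.4 × 10⁻¹ → 2 s.f., 6.59 × 10² → 3 s.f.; limit is 2.
Rounded to 2 significant figures: 0.016.

0.016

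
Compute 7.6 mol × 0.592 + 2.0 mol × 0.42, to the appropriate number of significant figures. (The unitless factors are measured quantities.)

7.6 × 0.592 = 4.4992 → 4.5 mol (2 s.f., last digit at the 10^-1 place).
2.0 × 0.42 = 0.84 → 0.84 mol (2 s.f., last digit at the 10^-2 place).
Sum: 5.3392 mol; keep the coarser place, 10^-1.
Result: 5.3 mol.

5.3 mol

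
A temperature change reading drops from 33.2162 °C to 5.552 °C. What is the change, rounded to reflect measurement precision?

33.2162 °C − 5.552 °C = 27.6642 °C.
Addition/subtraction keeps the fewest decimal places: 33.2162 → 4 decimal places, 5.552 → 3 decimal places; limit is 3.
Rounded to 3 decimal places: 27.664 °C.

27.664 °C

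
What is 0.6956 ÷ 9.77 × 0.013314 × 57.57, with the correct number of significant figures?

0.0546

0.6956 ÷ 9.77 × 0.013314 × 57.57 = 0.0545719901011…
Multiplication/division keeps the fewest significant figures: 0.6956 → 4 s.f., 9.77 → 3 s.f., 0.013314 → 5 s.f., 57.57 → 4 s.f.; limit is 3.
Rounded to 3 significant figures: 0.0546.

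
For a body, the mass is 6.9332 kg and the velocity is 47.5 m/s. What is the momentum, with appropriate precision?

momentum = 6.9332 kg × 47.5 m/s = 329.327 kg·m/s.
6.9332 has 5 significant figures; 47.5 has 3.
Division/multiplication keeps the fewest: 3 significant figures.
Rounded: 329 kg·m/s.

329 kg·m/s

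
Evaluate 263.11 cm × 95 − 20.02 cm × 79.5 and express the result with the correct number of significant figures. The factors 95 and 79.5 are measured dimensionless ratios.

263.11 × 95 = 24995.45 → 2.5 × 10⁴ cm (2 s.f., last digit at the 10^3 place).
20.02 × 79.5 = 1591.59 → 1.59 × 10³ cm (3 s.f., last digit at the 10^1 place).
Difference: 23403.86 cm; keep the coarser place, 10^3.
Result: 2.3 × 10⁴ cm.

2.3 × 10⁴ cm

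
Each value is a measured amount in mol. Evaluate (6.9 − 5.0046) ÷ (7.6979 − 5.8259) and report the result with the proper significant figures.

1.0

6.9 − 5.0046 = 1.8954, limited to 1 d.p. → 2 s.f.; 7.6979 − 5.8259 = 1.8720, limited to 4 d.p. → 5 s.f.
Carrying full precision, 1.8954 ÷ 1.8720 = 1.0125; keep min(2, 5) = 2 s.f.
Rounded to 2 significant figures: 1.0.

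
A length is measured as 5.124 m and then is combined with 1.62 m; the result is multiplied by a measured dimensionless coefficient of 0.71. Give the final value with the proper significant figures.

4.8 m

5.124 m + 1.62 m = 6.744 m; the sum is limited to 2 decimal places (3 s.f.).
Carrying full precision, 6.744 × 0.71 = 4.78824 m; 0.71 has 2 s.f., so the result keeps min(3, 2) = 2 s.f.
Rounded to 2 significant figures: 4.8 m.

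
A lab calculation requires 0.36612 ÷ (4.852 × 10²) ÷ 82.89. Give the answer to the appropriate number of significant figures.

0.36612 ÷ (4.852 × 10²) ÷ 82.89 = 0.00000910333493559…
Multiplication/division keeps the fewest significant figures: 0.36612 → 5 s.f., 4.852 × 10² → 4 s.f., 82.89 → 4 s.f.; limit is 4.
Rounded to 4 significant figures: 9.103 × 10⁻⁶.

9.103 × 10⁻⁶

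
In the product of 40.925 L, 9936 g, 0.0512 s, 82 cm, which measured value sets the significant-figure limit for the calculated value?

82 cm

40.925 L → 5 s.f.; 9936 g → 4 s.f.; 0.0512 s → 3 s.f.; 82 cm → 2 s.f.
The fewest is 2 significant figures, from 82 cm.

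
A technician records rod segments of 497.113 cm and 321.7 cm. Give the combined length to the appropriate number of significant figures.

818.8 cm

497.113 cm + 321.7 cm = 818.813 cm.
Addition/subtraction keeps the fewest decimal places: 497.113 → 3 decimal places, 321.7 → 1 decimal place; limit is 1.
Rounded to 1 decimal place: 818.8 cm.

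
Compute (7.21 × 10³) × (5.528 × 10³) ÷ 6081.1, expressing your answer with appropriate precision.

6.55 × 10³

(7.21 × 10³) × (5.528 × 10³) ÷ 6081.1 = 6554.22209798…
Multiplication/division keeps the fewest significant figures: 7.21 × 10³ → 3 s.f., 5.528 × 10³ → 4 s.f., 6081.1 → 5 s.f.; limit is 3.
Rounded to 3 significant figures: 6.55 × 10³.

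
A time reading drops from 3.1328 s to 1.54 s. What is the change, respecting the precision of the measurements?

3.1328 s − 1.54 s = 1.5928 s.
Addition/subtraction keeps the fewest decimal places: 3.1328 → 4 decimal places, 1.54 → 2 decimal places; limit is 2.
Rounded to 2 decimal places: 1.59 s.

1.59 s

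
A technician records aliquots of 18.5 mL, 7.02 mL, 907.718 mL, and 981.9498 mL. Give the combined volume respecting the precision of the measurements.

1915.2 mL

18.5 mL + 7.02 mL + 907.718 mL + 981.9498 mL = 1915.1878 mL.
Addition/subtraction keeps the fewest decimal places: 18.5 → 1 decimal place, 7.02 → 2 decimal places, 907.718 → 3 decimal places, 981.9498 → 4 decimal places; limit is 1.
Rounded to 1 decimal place: 1915.2 mL.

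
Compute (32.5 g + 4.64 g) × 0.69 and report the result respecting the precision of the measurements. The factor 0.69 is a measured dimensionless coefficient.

32.5 g + 4.64 g = 37.14 g; the sum is limited to 1 decimal place (3 s.f.).
Carrying full precision, 37.14 × 0.69 = 25.6266 g; 0.69 has 2 s.f., so the result keeps min(3, 2) = 2 s.f.
Rounded to 2 significant figures: 26 g.

26 g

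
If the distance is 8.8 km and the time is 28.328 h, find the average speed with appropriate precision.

0.31 km/h

average speed = 8.8 km ÷ 28.328 h = 0.310646709969… km/h.
8.8 has 2 significant figures; 28.328 has 5.
Division/multiplication keeps the fewest: 2 significant figures.
Rounded: 0.31 km/h.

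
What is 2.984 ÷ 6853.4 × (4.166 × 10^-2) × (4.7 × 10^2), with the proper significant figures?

2.984 ÷ 6853.4 × (4.166 × 10^-2) × (4.7 × 10^2) = 0.00852530376164…
Multiplication/division keeps the fewest significant figures: 2.984 → 4 s.f., 6853.4 → 5 s.f., 4.166 × 10^-2 → 4 s.f., 4.7 × 10^2 → 2 s.f.; limit is 2.
Rounded to 2 significant figures: 0.0085.

0.0085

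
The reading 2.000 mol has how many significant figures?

2.000: trailing zeros after a decimal point are significant.

4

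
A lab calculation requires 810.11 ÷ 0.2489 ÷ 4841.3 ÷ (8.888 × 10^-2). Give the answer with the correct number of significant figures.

810.11 ÷ 0.2489 ÷ 4841.3 ÷ (8.888 × 10^-2) = 7.56402673645…
Multiplication/division keeps the fewest significant figures: 810.11 → 5 s.f., 0.2489 → 4 s.f., 4841.3 → 5 s.f., 8.888 × 10^-2 → 4 s.f.; limit is 4.
Rounded to 4 significant figures: 7.564.

7.564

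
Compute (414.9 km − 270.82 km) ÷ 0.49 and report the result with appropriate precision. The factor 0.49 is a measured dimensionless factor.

414.9 km − 270.82 km = 144.08 km; the difference is limited to 1 decimal place (4 s.f.).
Carrying full precision, 144.08 ÷ 0.49 = 294.040816327… km; 0.49 has 2 s.f., so the result keeps min(4, 2) = 2 s.f.
Rounded to 2 significant figures: 2.9 × 10^2 km.

2.9 × 10^2 km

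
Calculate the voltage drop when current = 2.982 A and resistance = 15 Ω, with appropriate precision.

45 V

voltage drop = 2.982 A × 15 Ω = 44.73 V.
2.982 has 4 significant figures; 15 has 2.
Division/multiplication keeps the fewest: 2 significant figures.
Rounded: 45 V.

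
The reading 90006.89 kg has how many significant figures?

90006.89: zeros between nonzero digits are significant.

7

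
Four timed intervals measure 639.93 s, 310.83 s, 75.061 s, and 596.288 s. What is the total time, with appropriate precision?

639.93 s + 310.83 s + 75.061 s + 596.288 s = 1622.109 s.
Addition/subtraction keeps the fewest decimal places: 639.93 → 2 decimal places, 310.83 → 2 decimal places, 75.061 → 3 decimal places, 596.288 → 3 decimal places; limit is 2.
Rounded to 2 decimal places: 1622.11 s.

1622.11 s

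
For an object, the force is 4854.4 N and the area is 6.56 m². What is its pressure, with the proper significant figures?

7.40 × 10² Pa

pressure = 4854.4 N ÷ 6.56 m² = 740 Pa.
4854.4 has 5 significant figures; 6.56 has 3.
Division/multiplication keeps the fewest: 3 significant figures.
Rounded: 7.40 × 10² Pa.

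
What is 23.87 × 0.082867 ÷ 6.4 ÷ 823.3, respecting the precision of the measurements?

23.87 × 0.082867 ÷ 6.4 ÷ 823.3 = 0.000375401450337…
Multiplication/division keeps the fewest significant figures: 23.87 → 4 s.f., 0.082867 → 5 s.f., 6.4 → 2 s.f., 823.3 → 4 s.f.; limit is 2.
Rounded to 2 significant figures: 3.8 × 10^-4.

3.8 × 10^-4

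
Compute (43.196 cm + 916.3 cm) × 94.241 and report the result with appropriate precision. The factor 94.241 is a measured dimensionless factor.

43.196 cm + 916.3 cm = 959.496 cm; the sum is limited to 1 decimal place (4 s.f.).
Carrying full precision, 959.496 × 94.241 = 90423.862536 cm; 94.241 has 5 s.f., so the result keeps min(4, 5) = 4 s.f.
Rounded to 4 significant figures: 9.042 × 10⁴ cm.

9.042 × 10⁴ cm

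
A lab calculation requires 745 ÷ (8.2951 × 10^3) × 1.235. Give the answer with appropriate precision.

745 ÷ (8.2951 × 10^3) × 1.235 = 0.110917891285…
Multiplication/division keeps the fewest significant figures: 745 → 3 s.f., 8.2951 × 10^3 → 5 s.f., 1.235 → 4 s.f.; limit is 3.
Rounded to 3 significant figures: 0.111.

0.111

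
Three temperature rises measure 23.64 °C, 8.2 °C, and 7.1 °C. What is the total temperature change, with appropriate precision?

38.9 °C

23.64 °C + 8.2 °C + 7.1 °C = 38.94 °C.
Addition/subtraction keeps the fewest decimal places: 23.64 → 2 decimal places, 8.2 → 1 decimal place, 7.1 → 1 decimal place; limit is 1.
Rounded to 1 decimal place: 38.9 °C.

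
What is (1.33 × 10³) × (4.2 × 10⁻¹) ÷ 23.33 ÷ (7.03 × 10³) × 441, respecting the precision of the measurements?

(1.33 × 10³) × (4.2 × 10⁻¹) ÷ 23.33 ÷ (7.03 × 10³) × 441 = 1.50199835498…
Multiplication/division keeps the fewest significant figures: 1.33 × 10³ → 3 s.f., 4.2 × 10⁻¹ → 2 s.f., 23.33 → 4 s.f., 7.03 × 10³ → 3 s.f., 441 → 3 s.f.; limit is 2.
Rounded to 2 significant figures: 1.5.

1.5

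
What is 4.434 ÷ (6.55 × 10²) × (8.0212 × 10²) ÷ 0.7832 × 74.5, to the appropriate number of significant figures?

4.434 ÷ (6.55 × 10²) × (8.0212 × 10²) ÷ 0.7832 × 74.5 = 516.508327472…
Multiplication/division keeps the fewest significant figures: 4.434 → 4 s.f., 6.55 × 10² → 3 s.f., 8.0212 × 10² → 5 s.f., 0.7832 → 4 s.f., 74.5 → 3 s.f.; limit is 3.
Rounded to 3 significant figures: 517.

517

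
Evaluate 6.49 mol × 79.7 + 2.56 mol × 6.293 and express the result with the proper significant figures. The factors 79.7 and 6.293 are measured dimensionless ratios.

533 mol

6.49 × 79.7 = 517.253 → 517 mol (3 s.f., last digit at the 10^0 place).
2.56 × 6.293 = 16.11008 → 16.1 mol (3 s.f., last digit at the 10^-1 place).
Sum: 533.36308 mol; keep the coarser place, 10^0.
Result: 533 mol.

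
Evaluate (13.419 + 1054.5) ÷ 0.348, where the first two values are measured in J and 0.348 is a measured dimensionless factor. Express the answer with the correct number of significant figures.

13.419 J + 1054.5 J = 1067.919 J; the sum is limited to 1 decimal place (5 s.f.).
Carrying full precision, 1067.919 ÷ 0.348 = 3068.73275862… J; 0.348 has 3 s.f., so the result keeps min(5, 3) = 3 s.f.
Rounded to 3 significant figures: 3.07 × 10³ J.

3.07 × 10³ J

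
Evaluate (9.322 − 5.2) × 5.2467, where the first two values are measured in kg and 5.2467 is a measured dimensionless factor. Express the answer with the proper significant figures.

22 kg

9.322 kg − 5.2 kg = 4.122 kg; the difference is limited to 1 decimal place (2 s.f.).
Carrying full precision, 4.122 × 5.2467 = 21.6268974 kg; 5.2467 has 5 s.f., so the result keeps min(2, 5) = 2 s.f.
Rounded to 2 significant figures: 22 kg.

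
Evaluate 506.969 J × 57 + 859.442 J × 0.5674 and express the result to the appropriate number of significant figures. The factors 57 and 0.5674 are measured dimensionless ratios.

2.9 × 10⁴ J

506.969 × 57 = 28897.233 → 2.9 × 10⁴ J (2 s.f., last digit at the 10^3 place).
859.442 × 0.5674 = 487.6473908 → 487.6 J (4 s.f., last digit at the 10^-1 place).
Sum: 29384.8803908 J; keep the coarser place, 10^3.
Result: 2.9 × 10⁴ J.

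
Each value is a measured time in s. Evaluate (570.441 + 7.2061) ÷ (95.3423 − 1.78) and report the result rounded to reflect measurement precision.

6.174

570.441 + 7.2061 = 577.6471, limited to 3 d.p. → 6 s.f.; 95.3423 − 1.78 = 93.5623, limited to 2 d.p. → 4 s.f.
Carrying full precision, 577.6471 ÷ 93.5623 = 6.17393009791…; keep min(6, 4) = 4 s.f.
Rounded to 4 significant figures: 6.174.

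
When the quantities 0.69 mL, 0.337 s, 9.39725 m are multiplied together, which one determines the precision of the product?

0.69 mL

0.69 mL → 2 s.f.; 0.337 s → 3 s.f.; 9.39725 m → 6 s.f.
The fewest is 2 significant figures, from 0.69 mL.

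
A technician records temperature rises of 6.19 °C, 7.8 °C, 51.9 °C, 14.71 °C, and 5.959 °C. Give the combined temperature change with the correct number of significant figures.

6.19 °C + 7.8 °C + 51.9 °C + 14.71 °C + 5.959 °C = 86.559 °C.
Addition/subtraction keeps the fewest decimal places: 6.19 → 2 decimal places, 7.8 → 1 decimal place, 51.9 → 1 decimal place, 14.71 → 2 decimal places, 5.959 → 3 decimal places; limit is 1.
Rounded to 1 decimal place: 86.6 °C.

86.6 °C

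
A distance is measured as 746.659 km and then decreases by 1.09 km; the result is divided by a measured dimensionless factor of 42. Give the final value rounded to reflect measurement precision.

18 km

746.659 km − 1.09 km = 745.569 km; the difference is limited to 2 decimal places (5 s.f.).
Carrying full precision, 745.569 ÷ 42 = 17.7516428571… km; 42 has 2 s.f., so the result keeps min(5, 2) = 2 s.f.
Rounded to 2 significant figures: 18 km.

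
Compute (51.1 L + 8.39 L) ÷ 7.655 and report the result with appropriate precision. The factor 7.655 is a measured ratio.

51.1 L + 8.39 L = 59.49 L; the sum is limited to 1 decimal place (3 s.f.).
Carrying full precision, 59.49 ÷ 7.655 = 7.77139124755… L; 7.655 has 4 s.f., so the result keeps min(3, 4) = 3 s.f.
Rounded to 3 significant figures: 7.77 L.

7.77 L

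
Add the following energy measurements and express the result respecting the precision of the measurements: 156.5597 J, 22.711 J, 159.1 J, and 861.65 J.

156.5597 J + 22.711 J + 159.1 J + 861.65 J = 1200.0207 J.
Addition/subtraction keeps the fewest decimal places: 156.5597 → 4 decimal places, 22.711 → 3 decimal places, 159.1 → 1 decimal place, 861.65 → 2 decimal places; limit is 1.
Rounded to 1 decimal place: 1200.0 J.

1200.0 J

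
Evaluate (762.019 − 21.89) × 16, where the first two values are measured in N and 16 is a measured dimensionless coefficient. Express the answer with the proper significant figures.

762.019 N − 21.89 N = 740.129 N; the difference is limited to 2 decimal places (5 s.f.).
Carrying full precision, 740.129 × 16 = 11842.064 N; 16 has 2 s.f., so the result keeps min(5, 2) = 2 s.f.
Rounded to 2 significant figures: 1.2 × 10^4 N.

1.2 × 10^4 N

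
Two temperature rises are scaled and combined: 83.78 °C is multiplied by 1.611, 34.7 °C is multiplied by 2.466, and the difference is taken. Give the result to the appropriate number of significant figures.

49.4 °C

83.78 × 1.611 = 134.96958 → 135.0 °C (4 s.f., last digit at the 10^-1 place).
34.7 × 2.466 = 85.5702 → 85.6 °C (3 s.f., last digit at the 10^-1 place).
Difference: 49.39938 °C; keep the coarser place, 10^-1.
Result: 49.4 °C.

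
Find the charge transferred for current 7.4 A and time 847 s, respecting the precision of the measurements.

charge transferred = 7.4 A × 847 s = 6267.8 C.
7.4 has 2 significant figures; 847 has 3.
Division/multiplication keeps the fewest: 2 significant figures.
Rounded: 6.3 × 10³ C.

6.3 × 10³ C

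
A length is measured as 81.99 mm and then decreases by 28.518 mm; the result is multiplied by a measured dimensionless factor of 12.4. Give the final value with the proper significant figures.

81.99 mm − 28.518 mm = 53.472 mm; the difference is limited to 2 decimal places (4 s.f.).
Carrying full precision, 53.472 × 12.4 = 663.0528 mm; 12.4 has 3 s.f., so the result keeps min(4, 3) = 3 s.f.
Rounded to 3 significant figures: 6.63 × 10² mm.

6.63 × 10² mm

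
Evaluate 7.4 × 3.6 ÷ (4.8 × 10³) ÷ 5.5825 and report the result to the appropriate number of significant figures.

9.9 × 10⁻⁴

7.4 × 3.6 ÷ (4.8 × 10³) ÷ 5.5825 = 0.000994178235558…
Multiplication/division keeps the fewest significant figures: 7.4 → 2 s.f., 3.6 → 2 s.f., 4.8 × 10³ → 2 s.f., 5.5825 → 5 s.f.; limit is 2.
Rounded to 2 significant figures: 9.9 × 10⁻⁴.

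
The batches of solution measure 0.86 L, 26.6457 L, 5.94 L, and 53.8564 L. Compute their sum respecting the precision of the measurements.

87.30 L

0.86 L + 26.6457 L + 5.94 L + 53.8564 L = 87.3021 L.
Addition/subtraction keeps the fewest decimal places: 0.86 → 2 decimal places, 26.6457 → 4 decimal places, 5.94 → 2 decimal places, 53.8564 → 4 decimal places; limit is 2.
Rounded to 2 decimal places: 87.30 L.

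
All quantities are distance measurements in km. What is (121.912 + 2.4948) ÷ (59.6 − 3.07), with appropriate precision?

121.912 + 2.4948 = 124.4068, limited to 3 d.p. → 6 s.f.; 59.6 − 3.07 = 56.53, limited to 1 d.p. → 3 s.f.
Carrying full precision, 124.4068 ÷ 56.53 = 2.20072174067…; keep min(6, 3) = 3 s.f.
Rounded to 3 significant figures: 2.20.

2.20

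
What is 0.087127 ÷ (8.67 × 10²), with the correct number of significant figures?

1.00 × 10⁻⁴

0.087127 ÷ (8.67 × 10²) = 0.000100492502884…
Multiplication/division keeps the fewest significant figures: 0.087127 → 5 s.f., 8.67 × 10² → 3 s.f.; limit is 3.
Rounded to 3 significant figures: 1.00 × 10⁻⁴.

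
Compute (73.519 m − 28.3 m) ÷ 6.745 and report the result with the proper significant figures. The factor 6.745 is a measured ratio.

6.70 m

73.519 m − 28.3 m = 45.219 m; the difference is limited to 1 decimal place (3 s.f.).
Carrying full precision, 45.219 ÷ 6.745 = 6.70407709414… m; 6.745 has 4 s.f., so the result keeps min(3, 4) = 3 s.f.
Rounded to 3 significant figures: 6.70 m.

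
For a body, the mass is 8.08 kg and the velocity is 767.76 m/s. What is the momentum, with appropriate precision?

6.20 × 10^3 kg·m/s

momentum = 8.08 kg × 767.76 m/s = 6203.5008 kg·m/s.
8.08 has 3 significant figures; 767.76 has 5.
Division/multiplication keeps the fewest: 3 significant figures.
Rounded: 6.20 × 10^3 kg·m/s.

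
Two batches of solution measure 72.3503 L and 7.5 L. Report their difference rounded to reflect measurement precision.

64.9 L

72.3503 L − 7.5 L = 64.8503 L.
Addition/subtraction keeps the fewest decimal places: 72.3503 → 4 decimal places, 7.5 → 1 decimal place; limit is 1.
Rounded to 1 decimal place: 64.9 L.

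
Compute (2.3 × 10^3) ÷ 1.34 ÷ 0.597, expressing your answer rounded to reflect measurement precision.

(2.3 × 10^3) ÷ 1.34 ÷ 0.597 = 2875.0718768…
Multiplication/division keeps the fewest significant figures: 2.3 × 10^3 → 2 s.f., 1.34 → 3 s.f., 0.597 → 3 s.f.; limit is 2.
Rounded to 2 significant figures: 2.9 × 10^3.

2.9 × 10^3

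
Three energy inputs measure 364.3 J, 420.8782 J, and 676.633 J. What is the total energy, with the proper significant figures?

1461.8 J

364.3 J + 420.8782 J + 676.633 J = 1461.8112 J.
Addition/subtraction keeps the fewest decimal places: 364.3 → 1 decimal place, 420.8782 → 4 decimal places, 676.633 → 3 decimal places; limit is 1.
Rounded to 1 decimal place: 1461.8 J.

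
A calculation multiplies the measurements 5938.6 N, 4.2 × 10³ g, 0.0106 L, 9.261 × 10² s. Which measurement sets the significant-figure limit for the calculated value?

5938.6 N → 5 s.f.; 4.2 × 10³ g → 2 s.f.; 0.0106 L → 3 s.f.; 9.261 × 10² s → 4 s.f.
The fewest is 2 significant figures, from 4.2 × 10³ g.

4.2 × 10³ g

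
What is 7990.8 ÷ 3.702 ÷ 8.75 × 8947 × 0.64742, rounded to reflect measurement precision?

1.43 × 10⁶

7990.8 ÷ 3.702 ÷ 8.75 × 8947 × 0.64742 = 1428924.69633…
Multiplication/division keeps the fewest significant figures: 7990.8 → 5 s.f., 3.702 → 4 s.f., 8.75 → 3 s.f., 8947 → 4 s.f., 0.64742 → 5 s.f.; limit is 3.
Rounded to 3 significant figures: 1.43 × 10⁶.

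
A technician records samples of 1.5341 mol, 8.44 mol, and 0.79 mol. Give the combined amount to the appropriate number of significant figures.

1.5341 mol + 8.44 mol + 0.79 mol = 10.7641 mol.
Addition/subtraction keeps the fewest decimal places: 1.5341 → 4 decimal places, 8.44 → 2 decimal places, 0.79 → 2 decimal places; limit is 2.
Rounded to 2 decimal places: 10.76 mol.

10.76 mol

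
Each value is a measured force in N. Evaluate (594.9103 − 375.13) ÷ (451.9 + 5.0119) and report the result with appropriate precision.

594.9103 − 375.13 = 219.7803, limited to 2 d.p. → 5 s.f.; 451.9 + 5.0119 = 456.9119, limited to 1 d.p. → 4 s.f.
Carrying full precision, 219.7803 ÷ 456.9119 = 0.481012422745…; keep min(5, 4) = 4 s.f.
Rounded to 4 significant figures: 0.4810.

0.4810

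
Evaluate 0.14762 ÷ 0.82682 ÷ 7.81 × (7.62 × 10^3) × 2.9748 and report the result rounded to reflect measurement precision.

518

0.14762 ÷ 0.82682 ÷ 7.81 × (7.62 × 10^3) × 2.9748 = 518.198245237…
Multiplication/division keeps the fewest significant figures: 0.14762 → 5 s.f., 0.82682 → 5 s.f., 7.81 → 3 s.f., 7.62 × 10^3 → 3 s.f., 2.9748 → 5 s.f.; limit is 3.
Rounded to 3 significant figures: 518.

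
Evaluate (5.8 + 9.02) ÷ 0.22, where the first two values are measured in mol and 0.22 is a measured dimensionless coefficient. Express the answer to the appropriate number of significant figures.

5.8 mol + 9.02 mol = 14.82 mol; the sum is limited to 1 decimal place (3 s.f.).
Carrying full precision, 14.82 ÷ 0.22 = 67.3636363636… mol; 0.22 has 2 s.f., so the result keeps min(3, 2) = 2 s.f.
Rounded to 2 significant figures: 67 mol.

67 mol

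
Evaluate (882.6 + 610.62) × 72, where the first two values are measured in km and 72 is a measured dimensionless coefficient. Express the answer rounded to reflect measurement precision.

1.1 × 10^5 km

882.6 km + 610.62 km = 1493.22 km; the sum is limited to 1 decimal place (5 s.f.).
Carrying full precision, 1493.22 × 72 = 107511.84 km; 72 has 2 s.f., so the result keeps min(5, 2) = 2 s.f.
Rounded to 2 significant figures: 1.1 × 10^5 km.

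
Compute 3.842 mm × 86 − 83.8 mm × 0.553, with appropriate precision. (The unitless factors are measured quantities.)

3.842 × 86 = 330.412 → 3.3 × 10^2 mm (2 s.f., last digit at the 10^1 place).
83.8 × 0.553 = 46.3414 → 46.3 mm (3 s.f., last digit at the 10^-1 place).
Difference: 284.0706 mm; keep the coarser place, 10^1.
Result: 2.8 × 10^2 mm.

2.8 × 10^2 mm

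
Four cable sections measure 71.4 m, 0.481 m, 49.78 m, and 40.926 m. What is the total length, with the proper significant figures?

162.6 m

71.4 m + 0.481 m + 49.78 m + 40.926 m = 162.587 m.
Addition/subtraction keeps the fewest decimal places: 71.4 → 1 decimal place, 0.481 → 3 decimal places, 49.78 → 2 decimal places, 40.926 → 3 decimal places; limit is 1.
Rounded to 1 decimal place: 162.6 m.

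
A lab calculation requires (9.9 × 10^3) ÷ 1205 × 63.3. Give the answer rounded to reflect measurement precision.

5.2 × 10^2

(9.9 × 10^3) ÷ 1205 × 63.3 = 520.058091286…
Multiplication/division keeps the fewest significant figures: 9.9 × 10^3 → 2 s.f., 1205 → 4 s.f., 63.3 → 3 s.f.; limit is 2.
Rounded to 2 significant figures: 5.2 × 10^2.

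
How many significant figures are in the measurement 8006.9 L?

8006.9: zeros between nonzero digits are significant.

5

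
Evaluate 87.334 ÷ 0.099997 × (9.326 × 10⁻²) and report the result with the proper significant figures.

81.45

87.334 ÷ 0.099997 × (9.326 × 10⁻²) = 81.450131904…
Multiplication/division keeps the fewest significant figures: 87.334 → 5 s.f., 0.099997 → 5 s.f., 9.326 × 10⁻² → 4 s.f.; limit is 4.
Rounded to 4 significant figures: 81.45.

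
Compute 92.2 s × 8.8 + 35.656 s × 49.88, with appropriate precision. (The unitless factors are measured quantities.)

2.59 × 10³ s

92.2 × 8.8 = 811.36 → 8.1 × 10² s (2 s.f., last digit at the 10^1 place).
35.656 × 49.88 = 1778.52128 → 1.779 × 10³ s (4 s.f., last digit at the 10^0 place).
Sum: 2589.88128 s; keep the coarser place, 10^1.
Result: 2.59 × 10³ s.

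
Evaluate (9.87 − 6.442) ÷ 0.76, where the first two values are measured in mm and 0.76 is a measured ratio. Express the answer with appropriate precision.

9.87 mm − 6.442 mm = 3.428 mm; the difference is limited to 2 decimal places (3 s.f.).
Carrying full precision, 3.428 ÷ 0.76 = 4.51052631579… mm; 0.76 has 2 s.f., so the result keeps min(3, 2) = 2 s.f.
Rounded to 2 significant figures: 4.5 mm.

4.5 mm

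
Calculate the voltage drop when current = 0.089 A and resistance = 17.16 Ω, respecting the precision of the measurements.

1.5 V

voltage drop = 0.089 A × 17.16 Ω = 1.52724 V.
0.089 has 2 significant figures; 17.16 has 4.
Division/multiplication keeps the fewest: 2 significant figures.
Rounded: 1.5 V.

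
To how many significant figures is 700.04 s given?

700.04: zeros between nonzero digits are significant.

5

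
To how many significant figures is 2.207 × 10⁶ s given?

2.207 × 10⁶: in scientific notation every digit of the coefficient is significant.

4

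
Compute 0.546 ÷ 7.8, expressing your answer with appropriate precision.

0.546 ÷ 7.8 = 0.07
Multiplication/division keeps the fewest significant figures: 0.546 → 3 s.f., 7.8 → 2 s.f.; limit is 2.
Rounded to 2 significant figures: 0.070.

0.070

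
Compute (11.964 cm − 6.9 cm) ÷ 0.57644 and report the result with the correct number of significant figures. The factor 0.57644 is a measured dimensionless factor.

11.964 cm − 6.9 cm = 5.064 cm; the difference is limited to 1 decimal place (2 s.f.).
Carrying full precision, 5.064 ÷ 0.57644 = 8.78495593644… cm; 0.57644 has 5 s.f., so the result keeps min(2, 5) = 2 s.f.
Rounded to 2 significant figures: 8.8 cm.

8.8 cm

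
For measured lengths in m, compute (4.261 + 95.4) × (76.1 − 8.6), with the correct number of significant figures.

4.261 + 95.4 = 99.661, limited to 1 d.p. → 3 s.f.; 76.1 − 8.6 = 67.5, limited to 1 d.p. → 3 s.f.
Carrying full precision, 99.661 × 67.5 = 6727.1175; keep min(3, 3) = 3 s.f.
Rounded to 3 significant figures: 6.73 × 10³ m².

6.73 × 10³ m²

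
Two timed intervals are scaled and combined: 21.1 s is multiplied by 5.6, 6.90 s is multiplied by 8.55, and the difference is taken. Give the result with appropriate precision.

21.1 × 5.6 = 118.16 → 1.2 × 10² s (2 s.f., last digit at the 10^1 place).
6.90 × 8.55 = 58.995 → 59.0 s (3 s.f., last digit at the 10^-1 place).
Difference: 59.165 s; keep the coarser place, 10^1.
Result: 6 × 10¹ s.

6 × 10¹ s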